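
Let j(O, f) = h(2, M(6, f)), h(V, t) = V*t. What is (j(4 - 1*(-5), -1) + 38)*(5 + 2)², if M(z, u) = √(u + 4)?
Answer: 1862 + 98*√3 ≈ 2031.7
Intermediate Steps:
M(z, u) = √(4 + u)
j(O, f) = 2*√(4 + f)
(j(4 - 1*(-5), -1) + 38)*(5 + 2)² = (2*√(4 - 1) + 38)*(5 + 2)² = (2*√3 + 38)*7² = (38 + 2*√3)*49 = 1862 + 98*√3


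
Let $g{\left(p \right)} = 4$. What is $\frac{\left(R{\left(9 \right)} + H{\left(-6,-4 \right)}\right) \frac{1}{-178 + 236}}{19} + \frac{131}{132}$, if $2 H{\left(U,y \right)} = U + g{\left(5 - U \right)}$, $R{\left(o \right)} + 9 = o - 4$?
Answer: $\frac{71851}{72732} \approx 0.98789$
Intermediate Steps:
$R{\left(o \right)} = -13 + o$ ($R{\left(o \right)} = -9 + \left(o - 4\right) = -9 + \left(-4 + o\right) = -13 + o$)
$H{\left(U,y \right)} = 2 + \frac{U}{2}$ ($H{\left(U,y \right)} = \frac{U + 4}{2} = \frac{4 + U}{2} = 2 + \frac{U}{2}$)
$\frac{\left(R{\left(9 \right)} + H{\left(-6,-4 \right)}\right) \frac{1}{-178 + 236}}{19} + \frac{131}{132} = \frac{\left(\left(-13 + 9\right) + \left(2 + \frac{1}{2} \left(-6\right)\right)\right) \frac{1}{-178 + 236}}{19} + \frac{131}{132} = \frac{-4 + \left(2 - 3\right)}{58} \cdot \frac{1}{19} + 131 \cdot \frac{1}{132} = \left(-4 - 1\right) \frac{1}{58} \cdot \frac{1}{19} + \frac{131}{132} = \left(-5\right) \frac{1}{58} \cdot \frac{1}{19} + \frac{131}{132} = \left(- \frac{5}{58}\right) \frac{1}{19} + \frac{131}{132} = - \frac{5}{1102} + \frac{131}{132} = \frac{71851}{72732}$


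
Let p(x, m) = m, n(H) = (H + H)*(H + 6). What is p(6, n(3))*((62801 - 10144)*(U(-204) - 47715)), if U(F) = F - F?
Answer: -135676552770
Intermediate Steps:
n(H) = 2*H*(6 + H) (n(H) = (2*H)*(6 + H) = 2*H*(6 + H))
U(F) = 0
p(6, n(3))*((62801 - 10144)*(U(-204) - 47715)) = (2*3*(6 + 3))*((62801 - 10144)*(0 - 47715)) = (2*3*9)*(52657*(-47715)) = 54*(-2512528755) = -135676552770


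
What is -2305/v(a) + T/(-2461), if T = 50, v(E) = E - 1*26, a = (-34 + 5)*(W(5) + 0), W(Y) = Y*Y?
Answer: 5635055/1848211 ≈ 3.0489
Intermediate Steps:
W(Y) = Y²
a = -725 (a = (-34 + 5)*(5² + 0) = -29*(25 + 0) = -29*25 = -725)
v(E) = -26 + E (v(E) = E - 26 = -26 + E)
-2305/v(a) + T/(-2461) = -2305/(-26 - 725) + 50/(-2461) = -2305/(-751) + 50*(-1/2461) = -2305*(-1/751) - 50/2461 = 2305/751 - 50/2461 = 5635055/1848211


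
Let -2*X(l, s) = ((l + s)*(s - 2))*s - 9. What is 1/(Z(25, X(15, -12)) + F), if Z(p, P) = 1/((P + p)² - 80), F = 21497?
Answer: 197705/4250064389 ≈ 4.6518e-5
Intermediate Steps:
X(l, s) = 9/2 - s*(-2 + s)*(l + s)/2 (X(l, s) = -(((l + s)*(s - 2))*s - 9)/2 = -(((l + s)*(-2 + s))*s - 9)/2 = -(((-2 + s)*(l + s))*s - 9)/2 = -(s*(-2 + s)*(l + s) - 9)/2 = -(-9 + s*(-2 + s)*(l + s))/2 = 9/2 - s*(-2 + s)*(l + s)/2)
Z(p, P) = 1/(-80 + (P + p)²)
1/(Z(25, X(15, -12)) + F) = 1/(1/(-80 + ((9/2 + (-12)² - ½*(-12)³ + 15*(-12) - ½*15*(-12)²) + 25)²) + 21497) = 1/(1/(-80 + ((9/2 + 144 - ½*(-1728) - 180 - ½*15*144) + 25)²) + 21497) = 1/(1/(-80 + ((9/2 + 144 + 864 - 180 - 1080) + 25)²) + 21497) = 1/(1/(-80 + (-495/2 + 25)²) + 21497) = 1/(1/(-80 + (-445/2)²) + 21497) = 1/(1/(-80 + 198025/4) + 21497) = 1/(1/(197705/4) + 21497) = 1/(4/197705 + 21497) = 1/(4250064389/197705) = 197705/4250064389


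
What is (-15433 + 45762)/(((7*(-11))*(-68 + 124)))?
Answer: -30329/4312 ≈ -7.0336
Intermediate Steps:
(-15433 + 45762)/(((7*(-11))*(-68 + 124))) = 30329/((-77*56)) = 30329/(-4312) = 30329*(-1/4312) = -30329/4312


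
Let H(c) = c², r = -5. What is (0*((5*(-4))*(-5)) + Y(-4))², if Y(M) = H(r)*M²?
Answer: 160000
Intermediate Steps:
Y(M) = 25*M² (Y(M) = (-5)²*M² = 25*M²)
(0*((5*(-4))*(-5)) + Y(-4))² = (0*((5*(-4))*(-5)) + 25*(-4)²)² = (0*(-20*(-5)) + 25*16)² = (0*100 + 400)² = (0 + 400)² = 400² = 160000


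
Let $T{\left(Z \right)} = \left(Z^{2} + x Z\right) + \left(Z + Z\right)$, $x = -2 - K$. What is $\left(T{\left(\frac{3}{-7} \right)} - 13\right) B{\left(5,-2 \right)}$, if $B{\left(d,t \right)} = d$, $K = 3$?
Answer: $- \frac{2825}{49} \approx -57.653$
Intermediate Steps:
$x = -5$ ($x = -2 - 3 = -5$)
$T{\left(Z \right)} = Z^{2} - 3 Z$ ($T{\left(Z \right)} = \left(Z^{2} - 5 Z\right) + \left(Z + Z\right) = \left(Z^{2} - 5 Z\right) + 2 Z = Z^{2} - 3 Z$)
$\left(T{\left(\frac{3}{-7} \right)} - 13\right) B{\left(5,-2 \right)} = \left(\frac{3}{-7} \left(-3 + \frac{3}{-7}\right) - 13\right) 5 = \left(3 \left(- \frac{1}{7}\right) \left(-3 + 3 \left(- \frac{1}{7}\right)\right) - 13\right) 5 = \left(- \frac{3 \left(-3 - \frac{3}{7}\right)}{7} - 13\right) 5 = \left(\left(- \frac{3}{7}\right) \left(- \frac{24}{7}\right) - 13\right) 5 = \left(\frac{72}{49} - 13\right) 5 = \left(- \frac{565}{49}\right) 5 = - \frac{2825}{49}$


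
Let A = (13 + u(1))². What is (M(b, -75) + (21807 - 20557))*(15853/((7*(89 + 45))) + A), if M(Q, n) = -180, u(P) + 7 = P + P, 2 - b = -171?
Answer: 40598475/469 ≈ 86564.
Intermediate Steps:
b = 173 (b = 2 - 1*(-171) = 2 + 171 = 173)
u(P) = -7 + 2*P (u(P) = -7 + (P + P) = -7 + 2*P)
A = 64 (A = (13 + (-7 + 2*1))² = (13 + (-7 + 2))² = (13 - 5)² = 8² = 64)
(M(b, -75) + (21807 - 20557))*(15853/((7*(89 + 45))) + A) = (-180 + (21807 - 20557))*(15853/((7*(89 + 45))) + 64) = (-180 + 1250)*(15853/((7*134)) + 64) = 1070*(15853/938 + 64) = 1070*(75885/938) = 40598475/469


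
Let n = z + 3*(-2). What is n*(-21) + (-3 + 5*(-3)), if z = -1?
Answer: 129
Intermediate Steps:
n = -7 (n = -1 + 3*(-2) = -1 - 6 = -7)
n*(-21) + (-3 + 5*(-3)) = -7*(-21) + (-3 + 5*(-3)) = 147 + (-3 - 15) = 147 - 18 = 129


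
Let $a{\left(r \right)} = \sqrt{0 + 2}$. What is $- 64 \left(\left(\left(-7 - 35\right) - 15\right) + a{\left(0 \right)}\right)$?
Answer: $3648 - 64 \sqrt{2} \approx 3557.5$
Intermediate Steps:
$a{\left(r \right)} = \sqrt{2}$
$- 64 \left(\left(\left(-7 - 35\right) - 15\right) + a{\left(0 \right)}\right) = - 64 \left(\left(\left(-7 - 35\right) - 15\right) + \sqrt{2}\right) = - 64 \left(\left(-42 - 15\right) + \sqrt{2}\right) = - 64 \left(-57 + \sqrt{2}\right) = 3648 - 64 \sqrt{2}$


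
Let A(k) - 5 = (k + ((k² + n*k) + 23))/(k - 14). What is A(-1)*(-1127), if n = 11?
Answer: -23667/5 ≈ -4733.4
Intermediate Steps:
A(k) = 5 + (23 + k² + 12*k)/(-14 + k) (A(k) = 5 + (k + ((k² + 11*k) + 23))/(k - 14) = 5 + (k + (23 + k² + 11*k))/(-14 + k) = 5 + (23 + k² + 12*k)/(-14 + k))
A(-1)*(-1127) = ((-47 + (-1)² + 17*(-1))/(-14 - 1))*(-1127) = ((-47 + 1 - 17)/(-15))*(-1127) = -1/15*(-63)*(-1127) = (21/5)*(-1127) = -23667/5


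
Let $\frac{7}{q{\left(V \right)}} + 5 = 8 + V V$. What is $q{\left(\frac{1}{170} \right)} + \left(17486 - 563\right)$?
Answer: $\frac{1467443323}{86701} \approx 16925.0$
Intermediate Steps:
$q{\left(V \right)} = \frac{7}{3 + V^{2}}$ ($q{\left(V \right)} = \frac{7}{-5 + \left(8 + V V\right)} = \frac{7}{-5 + \left(8 + V^{2}\right)} = \frac{7}{3 + V^{2}}$)
$q{\left(\frac{1}{170} \right)} + \left(17486 - 563\right) = \frac{7}{3 + \left(\frac{1}{170}\right)^{2}} + \left(17486 - 563\right) = \frac{7}{3 + \frac{1}{28900}} + 16923 = \frac{7}{\frac{86701}{28900}} + 16923 = 7 \cdot \frac{28900}{86701} + 16923 = \frac{202300}{86701} + 16923 = \frac{1467443323}{86701}$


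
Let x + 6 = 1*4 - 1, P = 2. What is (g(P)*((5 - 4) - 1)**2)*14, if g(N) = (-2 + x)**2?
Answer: 0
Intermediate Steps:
x = -3 (x = -6 + (1*4 - 1) = -6 + (4 - 1) = -6 + 3 = -3)
g(N) = 25 (g(N) = (-2 - 3)**2 = (-5)**2 = 25)
(g(P)*((5 - 4) - 1)**2)*14 = (25*((5 - 4) - 1)**2)*14 = (25*(1 - 1)**2)*14 = (25*0**2)*14 = (25*0)*14 = 0*14 = 0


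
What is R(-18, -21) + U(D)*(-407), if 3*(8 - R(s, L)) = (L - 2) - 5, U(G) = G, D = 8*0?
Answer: 52/3 ≈ 17.333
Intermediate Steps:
D = 0
R(s, L) = 31/3 - L/3 (R(s, L) = 8 - ((L - 2) - 5)/3 = 8 - ((-2 + L) - 5)/3 = 8 - (-7 + L)/3 = 8 + (7/3 - L/3) = 31/3 - L/3)
R(-18, -21) + U(D)*(-407) = (31/3 - 1/3*(-21)) + 0*(-407) = (31/3 + 7) + 0 = 52/3 + 0 = 52/3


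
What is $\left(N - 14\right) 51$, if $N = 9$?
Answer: $-255$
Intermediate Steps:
$\left(N - 14\right) 51 = \left(9 - 14\right) 51 = \left(-5\right) 51 = -255$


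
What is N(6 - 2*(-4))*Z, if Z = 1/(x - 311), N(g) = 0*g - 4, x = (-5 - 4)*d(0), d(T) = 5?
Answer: 1/89 ≈ 0.011236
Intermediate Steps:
x = -45 (x = (-5 - 4)*5 = -9*5 = -45)
N(g) = -4 (N(g) = 0 - 4 = -4)
Z = -1/356 (Z = 1/(-45 - 311) = 1/(-356) = -1/356 ≈ -0.0028090)
N(6 - 2*(-4))*Z = -4*(-1/356) = 1/89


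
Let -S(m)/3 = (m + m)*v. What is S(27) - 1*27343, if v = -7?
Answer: -26209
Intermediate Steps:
S(m) = 42*m (S(m) = -3*(m + m)*(-7) = -3*2*m*(-7) = -(-42)*m = 42*m)
S(27) - 1*27343 = 42*27 - 1*27343 = 1134 - 27343 = -26209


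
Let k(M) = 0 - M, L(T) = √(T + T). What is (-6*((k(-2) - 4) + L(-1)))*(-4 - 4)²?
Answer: 768 - 384*I*√2 ≈ 768.0 - 543.06*I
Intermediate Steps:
L(T) = √2*√T (L(T) = √(2*T) = √2*√T)
k(M) = -M
(-6*((k(-2) - 4) + L(-1)))*(-4 - 4)² = (-6*((-1*(-2) - 4) + √2*√(-1)))*(-4 - 4)² = -6*((2 - 4) + √2*I)*(-8)² = -6*(-2 + I*√2)*64 = (12 - 6*I*√2)*64 = 768 - 384*I*√2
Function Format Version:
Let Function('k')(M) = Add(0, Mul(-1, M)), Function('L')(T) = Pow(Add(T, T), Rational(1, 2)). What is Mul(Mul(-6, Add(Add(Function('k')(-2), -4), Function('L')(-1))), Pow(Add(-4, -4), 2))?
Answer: Add(768, Mul(-384, I, Pow(2, Rational(1, 2)))) ≈ Add(768.00, Mul(-543.06, I))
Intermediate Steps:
Function('L')(T) = Mul(Pow(2, Rational(1, 2)), Pow(T, Rational(1, 2))) (Function('L')(T) = Pow(Mul(2, T), Rational(1, 2)) = Mul(Pow(2, Rational(1, 2)), Pow(T, Rational(1, 2))))
Function('k')(M) = Mul(-1, M)
Mul(Mul(-6, Add(Add(Function('k')(-2), -4), Function('L')(-1))), Pow(Add(-4, -4), 2)) = Mul(Mul(-6, Add(Add(Mul(-1, -2), -4), Mul(Pow(2, Rational(1, 2)), Pow(-1, Rational(1, 2))))), Pow(Add(-4, -4), 2)) = Mul(Mul(-6, Add(Add(2, -4), Mul(Pow(2, Rational(1, 2)), I))), Pow(-8, 2)) = Mul(Mul(-6, Add(-2, Mul(I, Pow(2, Rational(1, 2))))), 64) = Mul(Add(12, Mul(-6, I, Pow(2, Rational(1, 2)))), 64) = Add(768, Mul(-384, I, Pow(2, Rational(1, 2))))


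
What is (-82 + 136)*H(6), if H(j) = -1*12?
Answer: -648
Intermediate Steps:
H(j) = -12
(-82 + 136)*H(6) = (-82 + 136)*(-12) = 54*(-12) = -648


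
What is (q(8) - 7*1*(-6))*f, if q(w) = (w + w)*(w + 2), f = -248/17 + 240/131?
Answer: -5738416/2227 ≈ -2576.7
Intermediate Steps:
f = -28408/2227 (f = -248*1/17 + 240*(1/131) = -248/17 + 240/131 = -28408/2227 ≈ -12.756)
q(w) = 2*w*(2 + w) (q(w) = (2*w)*(2 + w) = 2*w*(2 + w))
(q(8) - 7*1*(-6))*f = (2*8*(2 + 8) - 7*1*(-6))*(-28408/2227) = (2*8*10 - 7*(-6))*(-28408/2227) = (160 + 42)*(-28408/2227) = 202*(-28408/2227) = -5738416/2227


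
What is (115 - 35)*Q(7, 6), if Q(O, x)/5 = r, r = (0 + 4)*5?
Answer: 8000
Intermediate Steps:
r = 20 (r = 4*5 = 20)
Q(O, x) = 100 (Q(O, x) = 5*20 = 100)
(115 - 35)*Q(7, 6) = (115 - 35)*100 = 80*100 = 8000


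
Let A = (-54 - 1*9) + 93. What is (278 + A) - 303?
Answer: 5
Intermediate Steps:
A = 30 (A = (-54 - 9) + 93 = -63 + 93 = 30)
(278 + A) - 303 = (278 + 30) - 303 = 308 - 303 = 5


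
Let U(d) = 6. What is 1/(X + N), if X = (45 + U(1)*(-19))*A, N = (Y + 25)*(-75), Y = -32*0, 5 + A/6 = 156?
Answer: -1/64389 ≈ -1.5531e-5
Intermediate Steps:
A = 906 (A = -30 + 6*156 = -30 + 936 = 906)
Y = 0 (Y = -8*0 = 0)
N = -1875 (N = (0 + 25)*(-75) = 25*(-75) = -1875)
X = -62514 (X = (45 + 6*(-19))*906 = (45 - 114)*906 = -69*906 = -62514)
1/(X + N) = 1/(-62514 - 1875) = 1/(-64389) = -1/64389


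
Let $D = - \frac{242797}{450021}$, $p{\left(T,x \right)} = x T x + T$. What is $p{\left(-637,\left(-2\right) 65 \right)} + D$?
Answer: $- \frac{4844897977474}{450021} \approx -1.0766 \cdot 10^{7}$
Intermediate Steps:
$p{\left(T,x \right)} = T + T x^{2}$ ($p{\left(T,x \right)} = T x x + T = T x^{2} + T = T + T x^{2}$)
$D = - \frac{242797}{450021}$ ($D = \left(-242797\right) \frac{1}{450021} = - \frac{242797}{450021} \approx -0.53952$)
$p{\left(-637,\left(-2\right) 65 \right)} + D = - 637 \left(1 + \left(\left(-2\right) 65\right)^{2}\right) - \frac{242797}{450021} = - 637 \left(1 + \left(-130\right)^{2}\right) - \frac{242797}{450021} = - 637 \left(1 + 16900\right) - \frac{242797}{450021} = \left(-637\right) 16901 - \frac{242797}{450021} = -10765937 - \frac{242797}{450021} = - \frac{4844897977474}{450021}$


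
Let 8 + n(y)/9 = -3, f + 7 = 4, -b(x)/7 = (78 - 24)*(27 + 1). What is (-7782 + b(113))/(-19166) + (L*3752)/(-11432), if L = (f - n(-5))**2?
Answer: -41407516725/13694107 ≈ -3023.7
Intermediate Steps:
b(x) = -10584 (b(x) = -7*(78 - 24)*(27 + 1) = -378*28 = -7*1512 = -10584)
f = -3 (f = -7 + 4 = -3)
n(y) = -99 (n(y) = -72 + 9*(-3) = -72 - 27 = -99)
L = 9216 (L = (-3 - 1*(-99))**2 = (-3 + 99)**2 = 96**2 = 9216)
(-7782 + b(113))/(-19166) + (L*3752)/(-11432) = (-7782 - 10584)/(-19166) + (9216*3752)/(-11432) = -18366*(-1/19166) + 34578432*(-1/11432) = 9183/9583 - 4322304/1429 = -41407516725/13694107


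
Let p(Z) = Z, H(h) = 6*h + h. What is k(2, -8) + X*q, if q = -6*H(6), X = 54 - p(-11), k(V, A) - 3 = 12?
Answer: -16365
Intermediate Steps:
H(h) = 7*h
k(V, A) = 15 (k(V, A) = 3 + 12 = 15)
X = 65 (X = 54 - 1*(-11) = 54 + 11 = 65)
q = -252 (q = -42*6 = -6*42 = -252)
k(2, -8) + X*q = 15 + 65*(-252) = 15 - 16380 = -16365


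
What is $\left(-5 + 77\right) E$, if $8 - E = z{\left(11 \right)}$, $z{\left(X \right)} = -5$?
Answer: $936$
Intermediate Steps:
$E = 13$ ($E = 8 - -5 = 8 + 5 = 13$)
$\left(-5 + 77\right) E = \left(-5 + 77\right) 13 = 72 \cdot 13 = 936$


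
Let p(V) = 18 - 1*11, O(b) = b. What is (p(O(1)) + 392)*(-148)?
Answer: -59052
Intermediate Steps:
p(V) = 7 (p(V) = 18 - 11 = 7)
(p(O(1)) + 392)*(-148) = (7 + 392)*(-148) = 399*(-148) = -59052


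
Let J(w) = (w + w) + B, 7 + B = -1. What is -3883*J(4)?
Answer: 0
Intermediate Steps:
B = -8 (B = -7 - 1 = -8)
J(w) = -8 + 2*w (J(w) = (w + w) - 8 = 2*w - 8 = -8 + 2*w)
-3883*J(4) = -3883*(-8 + 2*4) = -3883*(-8 + 8) = -3883*0 = 0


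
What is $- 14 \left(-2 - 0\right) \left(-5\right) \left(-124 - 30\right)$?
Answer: $21560$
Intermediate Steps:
$- 14 \left(-2 - 0\right) \left(-5\right) \left(-124 - 30\right) = - 14 \left(-2 + 0\right) \left(-5\right) \left(-154\right) = - 14 \left(\left(-2\right) \left(-5\right)\right) \left(-154\right) = \left(-14\right) 10 \left(-154\right) = \left(-140\right) \left(-154\right) = 21560$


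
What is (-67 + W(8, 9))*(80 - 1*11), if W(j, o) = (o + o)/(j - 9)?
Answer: -5865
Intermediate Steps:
W(j, o) = 2*o/(-9 + j) (W(j, o) = (2*o)/(-9 + j) = 2*o/(-9 + j))
(-67 + W(8, 9))*(80 - 1*11) = (-67 + 2*9/(-9 + 8))*(80 - 1*11) = (-67 + 2*9/(-1))*(80 - 11) = (-67 + 2*9*(-1))*69 = (-67 - 18)*69 = -85*69 = -5865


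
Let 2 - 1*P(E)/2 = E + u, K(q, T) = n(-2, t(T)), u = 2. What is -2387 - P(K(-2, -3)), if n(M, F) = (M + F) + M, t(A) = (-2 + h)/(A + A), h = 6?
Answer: -7189/3 ≈ -2396.3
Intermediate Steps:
t(A) = 2/A (t(A) = (-2 + 6)/(A + A) = 4/((2*A)) = 4*(1/(2*A)) = 2/A)
n(M, F) = F + 2*M (n(M, F) = (F + M) + M = F + 2*M)
K(q, T) = -4 + 2/T (K(q, T) = 2/T + 2*(-2) = 2/T - 4 = -4 + 2/T)
P(E) = -2*E (P(E) = 4 - 2*(E + 2) = 4 - 2*(2 + E) = 4 + (-4 - 2*E) = -2*E)
-2387 - P(K(-2, -3)) = -2387 - (-2)*(-4 + 2/(-3)) = -2387 - (-2)*(-4 + 2*(-1/3)) = -2387 - (-2)*(-4 - 2/3) = -2387 - (-2)*(-14)/3 = -2387 - 1*28/3 = -2387 - 28/3 = -7189/3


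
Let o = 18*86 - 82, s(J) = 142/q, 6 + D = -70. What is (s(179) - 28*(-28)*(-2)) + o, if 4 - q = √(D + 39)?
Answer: -4838/53 + 142*I*√37/53 ≈ -91.283 + 16.297*I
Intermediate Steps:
D = -76 (D = -6 - 70 = -76)
q = 4 - I*√37 (q = 4 - √(-76 + 39) = 4 - √(-37) = 4 - I*√37 ≈ 4.0 - 6.0828*I)
s(J) = 142/(4 - I*√37)
o = 1466 (o = 1548 - 82 = 1466)
(s(179) - 28*(-28)*(-2)) + o = ((568/53 + 142*I*√37/53) - 28*(-28)*(-2)) + 1466 = ((568/53 + 142*I*√37/53) + 784*(-2)) + 1466 = ((568/53 + 142*I*√37/53) - 1568) + 1466 = (-82536/53 + 142*I*√37/53) + 1466 = -4838/53 + 142*I*√37/53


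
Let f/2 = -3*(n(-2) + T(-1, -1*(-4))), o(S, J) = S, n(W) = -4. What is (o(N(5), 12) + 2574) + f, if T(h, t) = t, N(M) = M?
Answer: 2579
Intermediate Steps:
f = 0 (f = 2*(-3*(-4 - 1*(-4))) = 2*(-3*(-4 + 4)) = 2*(-3*0) = 2*0 = 0)
(o(N(5), 12) + 2574) + f = (5 + 2574) + 0 = 2579 + 0 = 2579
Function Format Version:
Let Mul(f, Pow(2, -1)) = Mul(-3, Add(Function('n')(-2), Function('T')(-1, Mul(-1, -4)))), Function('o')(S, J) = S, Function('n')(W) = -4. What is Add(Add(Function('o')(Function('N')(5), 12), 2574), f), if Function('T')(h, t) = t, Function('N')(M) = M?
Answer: 2579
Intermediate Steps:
f = 0 (f = Mul(2, Mul(-3, Add(-4, Mul(-1, -4)))) = Mul(2, Mul(-3, Add(-4, 4))) = Mul(2, Mul(-3, 0)) = Mul(2, 0) = 0)
Add(Add(Function('o')(Function('N')(5), 12), 2574), f) = Add(Add(5, 2574), 0) = Add(2579, 0) = 2579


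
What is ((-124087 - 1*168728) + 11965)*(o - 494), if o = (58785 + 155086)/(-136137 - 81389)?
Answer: 15119800578875/108763 ≈ 1.3902e+8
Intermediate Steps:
o = -213871/217526 (o = 213871/(-217526) = 213871*(-1/217526) = -213871/217526 ≈ -0.98320)
((-124087 - 1*168728) + 11965)*(o - 494) = ((-124087 - 1*168728) + 11965)*(-213871/217526 - 494) = ((-124087 - 168728) + 11965)*(-107671715/217526) = (-292815 + 11965)*(-107671715/217526) = -280850*(-107671715/217526) = 15119800578875/108763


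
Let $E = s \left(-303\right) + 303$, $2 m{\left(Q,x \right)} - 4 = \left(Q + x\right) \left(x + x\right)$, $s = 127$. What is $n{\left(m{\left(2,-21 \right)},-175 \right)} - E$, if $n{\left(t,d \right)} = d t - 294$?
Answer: $-32291$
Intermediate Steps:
$m{\left(Q,x \right)} = 2 + x \left(Q + x\right)$ ($m{\left(Q,x \right)} = 2 + \frac{\left(Q + x\right) \left(x + x\right)}{2} = 2 + \frac{\left(Q + x\right) 2 x}{2} = 2 + \frac{2 x \left(Q + x\right)}{2} = 2 + x \left(Q + x\right)$)
$E = -38178$ ($E = 127 \left(-303\right) + 303 = -38481 + 303 = -38178$)
$n{\left(t,d \right)} = -294 + d t$
$n{\left(m{\left(2,-21 \right)},-175 \right)} - E = \left(-294 - 175 \left(2 + \left(-21\right)^{2} + 2 \left(-21\right)\right)\right) - -38178 = \left(-294 - 175 \left(2 + 441 - 42\right)\right) + 38178 = \left(-294 - 70175\right) + 38178 = -70469 + 38178 = -32291$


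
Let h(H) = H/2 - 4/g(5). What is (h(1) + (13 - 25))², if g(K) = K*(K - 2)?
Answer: 124609/900 ≈ 138.45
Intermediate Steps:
g(K) = K*(-2 + K)
h(H) = -4/15 + H/2 (h(H) = H/2 - 4*1/(5*(-2 + 5)) = H*(½) - 4/(5*3) = H/2 - 4/15 = -4/15 + H/2)
(h(1) + (13 - 25))² = ((-4/15 + (½)*1) + (13 - 25))² = ((-4/15 + ½) - 12)² = (7/30 - 12)² = (-353/30)² = 124609/900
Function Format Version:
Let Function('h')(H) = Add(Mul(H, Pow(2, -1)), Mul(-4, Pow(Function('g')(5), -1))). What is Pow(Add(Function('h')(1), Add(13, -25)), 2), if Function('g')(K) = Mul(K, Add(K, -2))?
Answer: Rational(124609, 900) ≈ 138.45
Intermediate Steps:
Function('g')(K) = Mul(K, Add(-2, K))
Function('h')(H) = Add(Rational(-4, 15), Mul(Rational(1, 2), H)) (Function('h')(H) = Add(Mul(H, Pow(2, -1)), Mul(-4, Pow(Mul(5, Add(-2, 5)), -1))) = Add(Mul(H, Rational(1, 2)), Mul(-4, Pow(Mul(5, 3), -1))) = Add(Mul(Rational(1, 2), H), Mul(-4, Pow(15, -1))) = Add(Mul(Rational(1, 2), H), Mul(-4, Rational(1, 15))) = Add(Mul(Rational(1, 2), H), Rational(-4, 15)) = Add(Rational(-4, 15), Mul(Rational(1, 2), H)))
Pow(Add(Function('h')(1), Add(13, -25)), 2) = Pow(Add(Add(Rational(-4, 15), Mul(Rational(1, 2), 1)), Add(13, -25)), 2) = Pow(Add(Add(Rational(-4, 15), Rational(1, 2)), -12), 2) = Pow(Add(Rational(7, 30), -12), 2) = Pow(Rational(-353, 30), 2) = Rational(124609, 900)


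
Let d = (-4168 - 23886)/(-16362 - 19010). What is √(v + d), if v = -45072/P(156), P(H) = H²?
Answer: 7*I*√1142427170/229918 ≈ 1.0291*I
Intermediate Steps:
v = -313/169 (v = -45072/(156²) = -45072/24336 = -45072*1/24336 = -313/169 ≈ -1.8521)
d = 14027/17686 (d = -28054/(-35372) = -28054*(-1/35372) = 14027/17686 ≈ 0.79311)
√(v + d) = √(-313/169 + 14027/17686) = √(-3165155/2988934) = 7*I*√1142427170/229918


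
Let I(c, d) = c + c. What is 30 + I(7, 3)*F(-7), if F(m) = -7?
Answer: -68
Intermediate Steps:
I(c, d) = 2*c
30 + I(7, 3)*F(-7) = 30 + (2*7)*(-7) = 30 + 14*(-7) = 30 - 98 = -68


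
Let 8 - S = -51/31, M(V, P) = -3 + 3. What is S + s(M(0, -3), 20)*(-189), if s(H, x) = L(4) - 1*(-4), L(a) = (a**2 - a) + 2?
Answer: -105163/31 ≈ -3392.4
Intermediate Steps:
M(V, P) = 0
L(a) = 2 + a**2 - a
s(H, x) = 18 (s(H, x) = (2 + 4**2 - 1*4) - 1*(-4) = (2 + 16 - 4) + 4 = 14 + 4 = 18)
S = 299/31 (S = 8 - (-51)/31 = 8 - 1*(-51/31) = 8 + 51/31 = 299/31 ≈ 9.6452)
S + s(M(0, -3), 20)*(-189) = 299/31 + 18*(-189) = 299/31 - 3402 = -105163/31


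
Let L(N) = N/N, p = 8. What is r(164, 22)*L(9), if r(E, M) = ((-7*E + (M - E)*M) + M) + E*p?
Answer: -2938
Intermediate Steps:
L(N) = 1
r(E, M) = E + M + M*(M - E) (r(E, M) = ((-7*E + (M - E)*M) + M) + E*8 = ((-7*E + M*(M - E)) + M) + 8*E = (M - 7*E + M*(M - E)) + 8*E = E + M + M*(M - E))
r(164, 22)*L(9) = (164 + 22 + 22**2 - 1*164*22)*1 = (164 + 22 + 484 - 3608)*1 = -2938*1 = -2938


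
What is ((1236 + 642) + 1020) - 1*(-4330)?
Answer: 7228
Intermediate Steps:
((1236 + 642) + 1020) - 1*(-4330) = (1878 + 1020) + 4330 = 2898 + 4330 = 7228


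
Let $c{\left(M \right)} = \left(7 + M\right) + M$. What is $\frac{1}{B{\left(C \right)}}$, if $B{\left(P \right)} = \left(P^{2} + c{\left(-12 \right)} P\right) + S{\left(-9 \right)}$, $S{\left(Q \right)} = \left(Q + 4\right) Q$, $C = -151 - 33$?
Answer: $\frac{1}{37029} \approx 2.7006 \cdot 10^{-5}$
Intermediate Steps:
$C = -184$
$c{\left(M \right)} = 7 + 2 M$
$S{\left(Q \right)} = Q \left(4 + Q\right)$ ($S{\left(Q \right)} = \left(4 + Q\right) Q = Q \left(4 + Q\right)$)
$B{\left(P \right)} = 45 + P^{2} - 17 P$ ($B{\left(P \right)} = \left(P^{2} + \left(7 + 2 \left(-12\right)\right) P\right) - 9 \left(4 - 9\right) = \left(P^{2} + \left(7 - 24\right) P\right) - -45 = \left(P^{2} - 17 P\right) + 45 = 45 + P^{2} - 17 P$)
$\frac{1}{B{\left(C \right)}} = \frac{1}{45 + \left(-184\right)^{2} - -3128} = \frac{1}{45 + 33856 + 3128} = \frac{1}{37029}$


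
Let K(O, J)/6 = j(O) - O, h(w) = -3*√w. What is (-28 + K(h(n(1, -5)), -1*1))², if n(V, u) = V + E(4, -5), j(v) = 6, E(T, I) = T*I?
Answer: -6092 + 288*I*√19 ≈ -6092.0 + 1255.4*I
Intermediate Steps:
E(T, I) = I*T
n(V, u) = -20 + V (n(V, u) = V - 5*4 = V - 20 = -20 + V)
K(O, J) = 36 - 6*O (K(O, J) = 6*(6 - O) = 36 - 6*O)
(-28 + K(h(n(1, -5)), -1*1))² = (-28 + (36 - (-18)*√(-20 + 1)))² = (-28 + (36 - (-18)*√(-19)))² = (-28 + (36 - (-18)*I*√19))² = (-28 + (36 + 18*I*√19))² = (8 + 18*I*√19)²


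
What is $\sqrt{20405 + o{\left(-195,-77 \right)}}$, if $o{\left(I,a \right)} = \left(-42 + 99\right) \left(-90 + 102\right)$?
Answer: $\sqrt{21089} \approx 145.22$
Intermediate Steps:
$o{\left(I,a \right)} = 684$ ($o{\left(I,a \right)} = 57 \cdot 12 = 684$)
$\sqrt{20405 + o{\left(-195,-77 \right)}} = \sqrt{20405 + 684} = \sqrt{21089}$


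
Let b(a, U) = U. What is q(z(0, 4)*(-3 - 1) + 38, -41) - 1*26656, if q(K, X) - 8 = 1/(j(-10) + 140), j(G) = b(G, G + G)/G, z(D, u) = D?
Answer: -3784015/142 ≈ -26648.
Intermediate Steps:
j(G) = 2 (j(G) = (G + G)/G = (2*G)/G = 2)
q(K, X) = 1137/142 (q(K, X) = 8 + 1/(2 + 140) = 8 + 1/142 = 1137/142)
q(z(0, 4)*(-3 - 1) + 38, -41) - 1*26656 = 1137/142 - 1*26656 = 1137/142 - 26656 = -3784015/142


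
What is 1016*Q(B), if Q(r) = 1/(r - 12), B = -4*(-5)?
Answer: 127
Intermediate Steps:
B = 20
Q(r) = 1/(-12 + r)
1016*Q(B) = 1016/(-12 + 20) = 1016/8 = 1016*(1/8) = 127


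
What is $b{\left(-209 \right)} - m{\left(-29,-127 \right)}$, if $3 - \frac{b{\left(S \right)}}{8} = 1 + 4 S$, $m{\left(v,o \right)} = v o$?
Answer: $3021$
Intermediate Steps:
$m{\left(v,o \right)} = o v$
$b{\left(S \right)} = 16 - 32 S$ ($b{\left(S \right)} = 24 - 8 \left(1 + 4 S\right) = 24 - \left(8 + 32 S\right) = 16 - 32 S$)
$b{\left(-209 \right)} - m{\left(-29,-127 \right)} = \left(16 - -6688\right) - \left(-127\right) \left(-29\right) = \left(16 + 6688\right) - 3683 = 6704 - 3683 = 3021$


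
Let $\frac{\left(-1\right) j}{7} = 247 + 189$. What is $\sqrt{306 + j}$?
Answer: $i \sqrt{2746} \approx 52.402 i$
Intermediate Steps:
$j = -3052$ ($j = - 7 \left(247 + 189\right) = \left(-7\right) 436 = -3052$)
$\sqrt{306 + j} = \sqrt{306 - 3052} = \sqrt{-2746} = i \sqrt{2746}$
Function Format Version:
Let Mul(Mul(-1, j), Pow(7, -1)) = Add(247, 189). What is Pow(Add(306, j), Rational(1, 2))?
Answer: Mul(I, Pow(2746, Rational(1, 2))) ≈ Mul(52.402, I)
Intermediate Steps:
j = -3052 (j = Mul(-7, Add(247, 189)) = Mul(-7, 436) = -3052)
Pow(Add(306, j), Rational(1, 2)) = Pow(Add(306, -3052), Rational(1, 2)) = Pow(-2746, Rational(1, 2)) = Mul(I, Pow(2746, Rational(1, 2)))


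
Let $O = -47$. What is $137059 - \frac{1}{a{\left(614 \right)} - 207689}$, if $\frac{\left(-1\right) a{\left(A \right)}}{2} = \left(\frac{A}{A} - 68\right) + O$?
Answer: $\frac{28434397200}{207461} \approx 1.3706 \cdot 10^{5}$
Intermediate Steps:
$a{\left(A \right)} = 228$ ($a{\left(A \right)} = - 2 \left(\left(\frac{A}{A} - 68\right) - 47\right) = - 2 \left(\left(1 - 68\right) - 47\right) = - 2 \left(-67 - 47\right) = \left(-2\right) \left(-114\right) = 228$)
$137059 - \frac{1}{a{\left(614 \right)} - 207689} = 137059 - \frac{1}{228 - 207689} = 137059 - \frac{1}{-207461} = 137059 - - \frac{1}{207461} = 137059 + \frac{1}{207461} = \frac{28434397200}{207461}$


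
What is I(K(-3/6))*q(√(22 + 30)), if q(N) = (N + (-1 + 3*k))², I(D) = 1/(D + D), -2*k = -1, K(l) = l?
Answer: -209/4 - 2*√13 ≈ -59.461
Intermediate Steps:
k = ½ (k = -½*(-1) = ½ ≈ 0.50000)
I(D) = 1/(2*D)
q(N) = (½ + N)² (q(N) = (N + (-1 + 3*(½)))² = (N + (-1 + 3/2))² = (N + ½)² = (½ + N)²)
I(K(-3/6))*q(√(22 + 30)) = (1/(2*((-3/6))))*((1 + 2*√(22 + 30))²/4) = (1/(2*((-3*⅙))))*((1 + 2*√52)²/4) = (1/(2*(-½)))*((1 + 2*(2*√13))²/4) = ((½)*(-2))*((1 + 4*√13)²/4) = -(1 + 4*√13)²/4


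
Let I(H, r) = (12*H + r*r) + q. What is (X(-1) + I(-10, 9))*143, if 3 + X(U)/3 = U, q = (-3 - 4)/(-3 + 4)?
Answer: -8294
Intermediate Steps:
q = -7 (q = -7/1 = -7*1 = -7)
X(U) = -9 + 3*U
I(H, r) = -7 + r² + 12*H (I(H, r) = (12*H + r*r) - 7 = (12*H + r²) - 7 = (r² + 12*H) - 7 = -7 + r² + 12*H)
(X(-1) + I(-10, 9))*143 = ((-9 + 3*(-1)) + (-7 + 9² + 12*(-10)))*143 = ((-9 - 3) + (-7 + 81 - 120))*143 = (-12 - 46)*143 = -58*143 = -8294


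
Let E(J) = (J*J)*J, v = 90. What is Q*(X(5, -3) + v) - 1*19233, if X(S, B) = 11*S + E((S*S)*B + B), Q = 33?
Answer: -15674664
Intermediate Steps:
E(J) = J**3 (E(J) = J**2*J = J**3)
X(S, B) = (B + B*S**2)**3 + 11*S (X(S, B) = 11*S + ((S*S)*B + B)**3 = 11*S + (S**2*B + B)**3 = 11*S + (B*S**2 + B)**3 = 11*S + (B + B*S**2)**3 = (B + B*S**2)**3 + 11*S)
Q*(X(5, -3) + v) - 1*19233 = 33*((11*5 + (-3)**3*(1 + 5**2)**3) + 90) - 1*19233 = 33*((55 - 27*(1 + 25)**3) + 90) - 19233 = 33*((55 - 27*26**3) + 90) - 19233 = 33*((55 - 27*17576) + 90) - 19233 = 33*((55 - 474552) + 90) - 19233 = 33*(-474497 + 90) - 19233 = 33*(-474407) - 19233 = -15655431 - 19233 = -15674664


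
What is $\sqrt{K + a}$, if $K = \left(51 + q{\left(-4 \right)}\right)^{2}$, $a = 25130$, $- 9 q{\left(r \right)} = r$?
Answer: $\frac{\sqrt{2249899}}{9} \approx 166.66$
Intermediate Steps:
$q{\left(r \right)} = - \frac{r}{9}$
$K = \frac{214369}{81}$ ($K = \left(51 - - \frac{4}{9}\right)^{2} = \left(51 + \frac{4}{9}\right)^{2} = \left(\frac{463}{9}\right)^{2} = \frac{214369}{81} \approx 2646.5$)
$\sqrt{K + a} = \sqrt{\frac{214369}{81} + 25130} = \sqrt{\frac{2249899}{81}} = \frac{\sqrt{2249899}}{9}$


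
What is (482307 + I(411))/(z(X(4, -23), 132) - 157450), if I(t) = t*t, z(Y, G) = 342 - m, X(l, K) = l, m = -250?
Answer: -108538/26143 ≈ -4.1517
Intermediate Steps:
z(Y, G) = 592 (z(Y, G) = 342 - 1*(-250) = 342 + 250 = 592)
I(t) = t²
(482307 + I(411))/(z(X(4, -23), 132) - 157450) = (482307 + 411²)/(592 - 157450) = (482307 + 168921)/(-156858) = 651228*(-1/156858) = -108538/26143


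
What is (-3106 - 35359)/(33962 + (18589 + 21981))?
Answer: -38465/74532 ≈ -0.51609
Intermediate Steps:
(-3106 - 35359)/(33962 + (18589 + 21981)) = -38465/(33962 + 40570) = -38465/74532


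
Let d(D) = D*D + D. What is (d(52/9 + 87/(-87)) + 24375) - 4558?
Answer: 1607413/81 ≈ 19845.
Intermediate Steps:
d(D) = D + D² (d(D) = D² + D = D + D²)
(d(52/9 + 87/(-87)) + 24375) - 4558 = ((52/9 + 87/(-87))*(1 + (52/9 + 87/(-87))) + 24375) - 4558 = ((52*(⅑) + 87*(-1/87))*(1 + (52*(⅑) + 87*(-1/87))) + 24375) - 4558 = ((52/9 - 1)*(1 + (52/9 - 1)) + 24375) - 4558 = (43*(1 + 43/9)/9 + 24375) - 4558 = ((43/9)*(52/9) + 24375) - 4558 = (2236/81 + 24375) - 4558 = 1976611/81 - 4558 = 1607413/81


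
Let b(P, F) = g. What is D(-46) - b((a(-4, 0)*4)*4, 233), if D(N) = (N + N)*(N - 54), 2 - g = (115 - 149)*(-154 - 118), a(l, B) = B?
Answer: 18446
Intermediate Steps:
g = -9246 (g = 2 - (115 - 149)*(-154 - 118) = 2 - (-34)*(-272) = 2 - 1*9248 = 2 - 9248 = -9246)
D(N) = 2*N*(-54 + N) (D(N) = (2*N)*(-54 + N) = 2*N*(-54 + N))
b(P, F) = -9246
D(-46) - b((a(-4, 0)*4)*4, 233) = 2*(-46)*(-54 - 46) - 1*(-9246) = 2*(-46)*(-100) + 9246 = 9200 + 9246 = 18446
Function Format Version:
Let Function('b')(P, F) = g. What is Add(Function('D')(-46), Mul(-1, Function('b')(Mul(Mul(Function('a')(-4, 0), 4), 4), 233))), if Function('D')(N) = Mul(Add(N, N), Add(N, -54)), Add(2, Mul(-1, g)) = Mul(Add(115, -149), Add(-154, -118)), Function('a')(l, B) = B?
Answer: 18446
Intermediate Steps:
g = -9246 (g = Add(2, Mul(-1, Mul(Add(115, -149), Add(-154, -118)))) = Add(2, Mul(-1, Mul(-34, -272))) = Add(2, Mul(-1, 9248)) = Add(2, -9248) = -9246)
Function('D')(N) = Mul(2, N, Add(-54, N)) (Function('D')(N) = Mul(Mul(2, N), Add(-54, N)) = Mul(2, N, Add(-54, N)))
Function('b')(P, F) = -9246
Add(Function('D')(-46), Mul(-1, Function('b')(Mul(Mul(Function('a')(-4, 0), 4), 4), 233))) = Add(Mul(2, -46, Add(-54, -46)), Mul(-1, -9246)) = Add(Mul(2, -46, -100), 9246) = Add(9200, 9246) = 18446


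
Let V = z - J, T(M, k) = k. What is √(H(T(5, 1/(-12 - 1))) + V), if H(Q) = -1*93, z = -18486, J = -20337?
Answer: √1758 ≈ 41.929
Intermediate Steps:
H(Q) = -93
V = 1851 (V = -18486 - 1*(-20337) = -18486 + 20337 = 1851)
√(H(T(5, 1/(-12 - 1))) + V) = √(-93 + 1851) = √1758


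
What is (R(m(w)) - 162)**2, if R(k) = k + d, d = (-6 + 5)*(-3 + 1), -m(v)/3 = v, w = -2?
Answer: 23716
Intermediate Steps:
m(v) = -3*v
d = 2 (d = -1*(-2) = 2)
R(k) = 2 + k (R(k) = k + 2 = 2 + k)
(R(m(w)) - 162)**2 = ((2 - 3*(-2)) - 162)**2 = ((2 + 6) - 162)**2 = (8 - 162)**2 = (-154)**2 = 23716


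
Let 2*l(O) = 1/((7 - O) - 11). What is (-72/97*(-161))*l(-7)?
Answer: 1932/97 ≈ 19.918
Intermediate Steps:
l(O) = 1/(2*(-4 - O)) (l(O) = 1/(2*((7 - O) - 11)) = 1/(2*(-4 - O)))
(-72/97*(-161))*l(-7) = (-72/97*(-161))*(-1/(8 + 2*(-7))) = (-72*1/97*(-161))*(-1/(8 - 14)) = (-72/97*(-161))*(-1/(-6)) = 11592*(-1*(-1/6))/97 = (11592/97)*(1/6) = 1932/97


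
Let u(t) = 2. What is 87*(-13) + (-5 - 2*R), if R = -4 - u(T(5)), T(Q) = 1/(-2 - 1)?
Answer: -1124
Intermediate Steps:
T(Q) = -1/3 (T(Q) = 1/(-3) = -1/3)
R = -6 (R = -4 - 1*2 = -4 - 2 = -6)
87*(-13) + (-5 - 2*R) = 87*(-13) + (-5 - 2*(-6)) = -1131 + (-5 + 12) = -1131 + 7 = -1124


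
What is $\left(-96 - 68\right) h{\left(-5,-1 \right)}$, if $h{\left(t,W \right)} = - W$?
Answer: $-164$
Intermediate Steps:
$\left(-96 - 68\right) h{\left(-5,-1 \right)} = \left(-96 - 68\right) \left(\left(-1\right) \left(-1\right)\right) = \left(-164\right) 1 = -164$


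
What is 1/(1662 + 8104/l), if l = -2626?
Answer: 1313/2178154 ≈ 0.00060280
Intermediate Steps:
1/(1662 + 8104/l) = 1/(1662 + 8104/(-2626)) = 1/(1662 + 8104*(-1/2626)) = 1/(1662 - 4052/1313) = 1/(2178154/1313) = 1313/2178154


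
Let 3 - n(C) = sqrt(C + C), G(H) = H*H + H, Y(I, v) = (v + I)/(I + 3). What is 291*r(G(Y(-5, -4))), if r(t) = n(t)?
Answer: 873 - 873*sqrt(22)/2 ≈ -1174.4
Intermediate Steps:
Y(I, v) = (I + v)/(3 + I)
G(H) = H + H**2 (G(H) = H**2 + H = H + H**2)
n(C) = 3 - sqrt(2)*sqrt(C) (n(C) = 3 - sqrt(C + C) = 3 - sqrt(2*C) = 3 - sqrt(2)*sqrt(C))
r(t) = 3 - sqrt(2)*sqrt(t)
291*r(G(Y(-5, -4))) = 291*(3 - sqrt(2)*sqrt(((-5 - 4)/(3 - 5))*(1 + (-5 - 4)/(3 - 5)))) = 291*(3 - sqrt(2)*sqrt((-9/(-2))*(1 - 9/(-2)))) = 291*(3 - sqrt(2)*sqrt((-1/2*(-9))*(1 - 1/2*(-9)))) = 291*(3 - sqrt(2)*sqrt(9*(1 + 9/2)/2)) = 291*(3 - sqrt(2)*sqrt((9/2)*(11/2))) = 291*(3 - sqrt(2)*sqrt(99/4)) = 291*(3 - sqrt(2)*3*sqrt(11)/2) = 291*(3 - 3*sqrt(22)/2) = 873 - 873*sqrt(22)/2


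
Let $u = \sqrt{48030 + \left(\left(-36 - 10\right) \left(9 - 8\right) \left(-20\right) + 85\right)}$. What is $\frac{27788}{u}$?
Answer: $\frac{27788 \sqrt{49035}}{49035} \approx 125.49$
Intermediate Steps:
$u = \sqrt{49035}$ ($u = \sqrt{48030 + \left(\left(-46\right) 1 \left(-20\right) + 85\right)} = \sqrt{48030 + \left(\left(-46\right) \left(-20\right) + 85\right)} = \sqrt{48030 + \left(920 + 85\right)} = \sqrt{48030 + 1005} = \sqrt{49035} \approx 221.44$)
$\frac{27788}{u} = \frac{27788}{\sqrt{49035}} = 27788 \frac{\sqrt{49035}}{49035} = \frac{27788 \sqrt{49035}}{49035}$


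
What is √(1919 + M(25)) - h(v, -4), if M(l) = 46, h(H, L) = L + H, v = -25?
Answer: 29 + √1965 ≈ 73.328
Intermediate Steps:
h(H, L) = H + L
√(1919 + M(25)) - h(v, -4) = √(1919 + 46) - (-25 - 4) = √1965 - 1*(-29) = √1965 + 29 = 29 + √1965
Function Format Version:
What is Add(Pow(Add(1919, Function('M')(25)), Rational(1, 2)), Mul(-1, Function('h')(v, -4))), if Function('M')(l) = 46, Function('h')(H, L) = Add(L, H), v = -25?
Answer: Add(29, Pow(1965, Rational(1, 2))) ≈ 73.328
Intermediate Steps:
Function('h')(H, L) = Add(H, L)
Add(Pow(Add(1919, Function('M')(25)), Rational(1, 2)), Mul(-1, Function('h')(v, -4))) = Add(Pow(Add(1919, 46), Rational(1, 2)), Mul(-1, Add(-25, -4))) = Add(Pow(1965, Rational(1, 2)), Mul(-1, -29)) = Add(Pow(1965, Rational(1, 2)), 29) = Add(29, Pow(1965, Rational(1, 2)))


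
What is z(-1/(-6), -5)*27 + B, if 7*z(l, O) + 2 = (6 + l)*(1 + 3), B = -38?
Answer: 346/7 ≈ 49.429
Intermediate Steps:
z(l, O) = 22/7 + 4*l/7 (z(l, O) = -2/7 + ((6 + l)*(1 + 3))/7 = -2/7 + ((6 + l)*4)/7 = -2/7 + (24 + 4*l)/7 = -2/7 + (24/7 + 4*l/7) = 22/7 + 4*l/7)
z(-1/(-6), -5)*27 + B = (22/7 + 4*(-1/(-6))/7)*27 - 38 = (22/7 + 4*(-1*(-1/6))/7)*27 - 38 = (22/7 + (4/7)*(1/6))*27 - 38 = (22/7 + 2/21)*27 - 38 = (68/21)*27 - 38 = 612/7 - 38 = 346/7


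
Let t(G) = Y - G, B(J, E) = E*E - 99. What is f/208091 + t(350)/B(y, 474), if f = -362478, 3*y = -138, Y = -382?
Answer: -27185514806/15577484169 ≈ -1.7452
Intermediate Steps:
y = -46 (y = (⅓)*(-138) = -46)
B(J, E) = -99 + E² (B(J, E) = E² - 99 = -99 + E²)
t(G) = -382 - G
f/208091 + t(350)/B(y, 474) = -362478/208091 + (-382 - 1*350)/(-99 + 474²) = -362478*1/208091 + (-382 - 350)/(-99 + 224676) = -362478/208091 - 732/224577 = -362478/208091 - 732*1/224577 = -362478/208091 - 244/74859 = -27185514806/15577484169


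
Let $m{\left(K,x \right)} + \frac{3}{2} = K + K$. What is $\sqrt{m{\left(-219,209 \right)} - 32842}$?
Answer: $\frac{i \sqrt{133126}}{2} \approx 182.43 i$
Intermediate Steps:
$m{\left(K,x \right)} = - \frac{3}{2} + 2 K$ ($m{\left(K,x \right)} = - \frac{3}{2} + \left(K + K\right) = - \frac{3}{2} + 2 K$)
$\sqrt{m{\left(-219,209 \right)} - 32842} = \sqrt{\left(- \frac{3}{2} + 2 \left(-219\right)\right) - 32842} = \sqrt{\left(- \frac{3}{2} - 438\right) - 32842} = \sqrt{- \frac{879}{2} - 32842} = \sqrt{- \frac{66563}{2}} = \frac{i \sqrt{133126}}{2}$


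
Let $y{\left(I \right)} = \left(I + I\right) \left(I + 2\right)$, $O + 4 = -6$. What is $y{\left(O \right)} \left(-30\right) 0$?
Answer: $0$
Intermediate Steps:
$O = -10$ ($O = -4 - 6 = -10$)
$y{\left(I \right)} = 2 I \left(2 + I\right)$
$y{\left(O \right)} \left(-30\right) 0 = 2 \left(-10\right) \left(2 - 10\right) \left(-30\right) 0 = 2 \left(-10\right) \left(-8\right) \left(-30\right) 0 = 160 \left(-30\right) 0 = \left(-4800\right) 0 = 0$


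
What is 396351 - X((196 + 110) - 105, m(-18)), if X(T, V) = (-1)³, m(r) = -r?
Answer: 396352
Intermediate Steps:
X(T, V) = -1
396351 - X((196 + 110) - 105, m(-18)) = 396351 - 1*(-1) = 396351 + 1 = 396352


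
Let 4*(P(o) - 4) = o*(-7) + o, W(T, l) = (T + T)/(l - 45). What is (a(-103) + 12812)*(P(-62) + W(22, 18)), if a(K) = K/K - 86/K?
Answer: 32995625/27 ≈ 1.2221e+6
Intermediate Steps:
W(T, l) = 2*T/(-45 + l) (W(T, l) = (2*T)/(-45 + l) = 2*T/(-45 + l))
a(K) = 1 - 86/K
P(o) = 4 - 3*o/2 (P(o) = 4 + (o*(-7) + o)/4 = 4 + (-7*o + o)/4 = 4 + (-6*o)/4 = 4 - 3*o/2)
(a(-103) + 12812)*(P(-62) + W(22, 18)) = ((-86 - 103)/(-103) + 12812)*((4 - 3/2*(-62)) + 2*22/(-45 + 18)) = (-1/103*(-189) + 12812)*((4 + 93) + 2*22/(-27)) = (189/103 + 12812)*(97 + 2*22*(-1/27)) = 1319825*(97 - 44/27)/103 = (1319825/103)*(2575/27) = 32995625/27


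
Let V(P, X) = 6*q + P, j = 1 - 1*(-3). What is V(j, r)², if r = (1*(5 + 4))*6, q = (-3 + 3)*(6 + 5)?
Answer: 16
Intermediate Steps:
q = 0 (q = 0*11 = 0)
r = 54 (r = (1*9)*6 = 9*6 = 54)
j = 4 (j = 1 + 3 = 4)
V(P, X) = P (V(P, X) = 6*0 + P = 0 + P = P)
V(j, r)² = 4² = 16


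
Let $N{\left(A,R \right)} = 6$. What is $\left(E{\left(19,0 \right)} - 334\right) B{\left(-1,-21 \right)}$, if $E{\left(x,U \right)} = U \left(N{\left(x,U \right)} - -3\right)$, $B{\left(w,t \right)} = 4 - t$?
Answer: $-8350$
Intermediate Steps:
$E{\left(x,U \right)} = 9 U$ ($E{\left(x,U \right)} = U \left(6 - -3\right) = U \left(6 + 3\right) = U 9 = 9 U$)
$\left(E{\left(19,0 \right)} - 334\right) B{\left(-1,-21 \right)} = \left(9 \cdot 0 - 334\right) \left(4 - -21\right) = \left(0 - 334\right) \left(4 + 21\right) = \left(-334\right) 25 = -8350$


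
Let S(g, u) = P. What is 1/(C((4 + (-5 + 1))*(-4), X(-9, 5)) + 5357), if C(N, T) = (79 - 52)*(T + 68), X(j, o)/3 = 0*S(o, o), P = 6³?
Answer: 1/7193 ≈ 0.00013902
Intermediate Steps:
P = 216
S(g, u) = 216
X(j, o) = 0 (X(j, o) = 3*(0*216) = 3*0 = 0)
C(N, T) = 1836 + 27*T (C(N, T) = 27*(68 + T) = 1836 + 27*T)
1/(C((4 + (-5 + 1))*(-4), X(-9, 5)) + 5357) = 1/((1836 + 27*0) + 5357) = 1/((1836 + 0) + 5357) = 1/(1836 + 5357) = 1/7193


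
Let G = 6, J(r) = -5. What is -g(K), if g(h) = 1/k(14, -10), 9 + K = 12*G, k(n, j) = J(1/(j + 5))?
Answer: ⅕ ≈ 0.20000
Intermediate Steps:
k(n, j) = -5
K = 63 (K = -9 + 12*6 = -9 + 72 = 63)
g(h) = -⅕ (g(h) = 1/(-5) = -⅕)
-g(K) = -1*(-⅕) = ⅕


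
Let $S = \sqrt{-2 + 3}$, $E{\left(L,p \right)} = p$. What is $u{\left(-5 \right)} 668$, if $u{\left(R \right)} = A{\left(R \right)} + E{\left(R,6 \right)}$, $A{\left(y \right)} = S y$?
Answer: $668$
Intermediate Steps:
$S = 1$ ($S = \sqrt{1} = 1$)
$A{\left(y \right)} = y$ ($A{\left(y \right)} = 1 y = y$)
$u{\left(R \right)} = 6 + R$ ($u{\left(R \right)} = R + 6 = 6 + R$)
$u{\left(-5 \right)} 668 = \left(6 - 5\right) 668 = 1 \cdot 668 = 668$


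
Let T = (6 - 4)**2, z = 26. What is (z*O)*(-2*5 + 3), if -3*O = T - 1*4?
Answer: 0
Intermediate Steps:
T = 4 (T = 2**2 = 4)
O = 0 (O = -(4 - 1*4)/3 = -(4 - 4)/3 = -1/3*0 = 0)
(z*O)*(-2*5 + 3) = (26*0)*(-2*5 + 3) = 0*(-10 + 3) = 0*(-7) = 0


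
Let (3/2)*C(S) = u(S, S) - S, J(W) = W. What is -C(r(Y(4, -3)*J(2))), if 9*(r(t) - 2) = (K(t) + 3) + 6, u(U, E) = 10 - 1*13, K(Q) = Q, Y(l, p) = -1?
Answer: 104/27 ≈ 3.8519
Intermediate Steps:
u(U, E) = -3 (u(U, E) = 10 - 13 = -3)
r(t) = 3 + t/9 (r(t) = 2 + ((t + 3) + 6)/9 = 2 + ((3 + t) + 6)/9 = 2 + (9 + t)/9 = 2 + (1 + t/9) = 3 + t/9)
C(S) = -2 - 2*S/3 (C(S) = 2*(-3 - S)/3 = -2 - 2*S/3)
-C(r(Y(4, -3)*J(2))) = -(-2 - 2*(3 + (-1*2)/9)/3) = -(-2 - 2*(3 + (⅑)*(-2))/3) = -(-2 - 2*(3 - 2/9)/3) = -(-2 - ⅔*25/9) = -(-2 - 50/27) = -1*(-104/27) = 104/27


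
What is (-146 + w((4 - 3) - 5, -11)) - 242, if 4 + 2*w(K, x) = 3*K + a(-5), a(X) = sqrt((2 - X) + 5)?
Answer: -396 + sqrt(3) ≈ -394.27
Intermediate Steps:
a(X) = sqrt(7 - X)
w(K, x) = -2 + sqrt(3) + 3*K/2 (w(K, x) = -2 + (3*K + sqrt(7 - 1*(-5)))/2 = -2 + (3*K + sqrt(7 + 5))/2 = -2 + (3*K + sqrt(12))/2 = -2 + (3*K + 2*sqrt(3))/2 = -2 + (2*sqrt(3) + 3*K)/2 = -2 + (sqrt(3) + 3*K/2) = -2 + sqrt(3) + 3*K/2)
(-146 + w((4 - 3) - 5, -11)) - 242 = (-146 + (-2 + sqrt(3) + 3*((4 - 3) - 5)/2)) - 242 = (-146 + (-2 + sqrt(3) + 3*(1 - 5)/2)) - 242 = (-146 + (-2 + sqrt(3) + (3/2)*(-4))) - 242 = (-146 + (-2 + sqrt(3) - 6)) - 242 = (-146 + (-8 + sqrt(3))) - 242 = (-154 + sqrt(3)) - 242 = -396 + sqrt(3)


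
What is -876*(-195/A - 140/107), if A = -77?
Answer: -8834460/8239 ≈ -1072.3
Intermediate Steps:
-876*(-195/A - 140/107) = -876*(-195/(-77) - 140/107) = -876*(-195*(-1/77) - 140*1/107) = -876*(195/77 - 140/107) = -876*10085/8239 = -8834460/8239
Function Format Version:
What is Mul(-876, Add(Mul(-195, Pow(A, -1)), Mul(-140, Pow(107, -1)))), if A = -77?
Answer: Rational(-8834460, 8239) ≈ -1072.3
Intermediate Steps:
Mul(-876, Add(Mul(-195, Pow(A, -1)), Mul(-140, Pow(107, -1)))) = Mul(-876, Add(Mul(-195, Pow(-77, -1)), Mul(-140, Pow(107, -1)))) = Mul(-876, Add(Mul(-195, Rational(-1, 77)), Mul(-140, Rational(1, 107)))) = Mul(-876, Add(Rational(195, 77), Rational(-140, 107))) = Mul(-876, Rational(10085, 8239)) = Rational(-8834460, 8239)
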